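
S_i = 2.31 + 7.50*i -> [2.31, 9.81, 17.31, 24.81, 32.31]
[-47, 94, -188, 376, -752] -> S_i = -47*-2^i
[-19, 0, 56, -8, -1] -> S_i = Random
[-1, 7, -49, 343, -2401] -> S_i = -1*-7^i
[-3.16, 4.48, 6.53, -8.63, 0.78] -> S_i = Random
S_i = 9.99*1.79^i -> [9.99, 17.88, 32.01, 57.3, 102.56]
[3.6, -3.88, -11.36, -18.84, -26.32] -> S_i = 3.60 + -7.48*i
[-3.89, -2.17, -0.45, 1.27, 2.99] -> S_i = -3.89 + 1.72*i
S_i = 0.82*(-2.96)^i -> [0.82, -2.43, 7.18, -21.27, 62.95]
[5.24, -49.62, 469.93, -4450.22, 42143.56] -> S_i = 5.24*(-9.47)^i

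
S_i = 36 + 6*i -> [36, 42, 48, 54, 60]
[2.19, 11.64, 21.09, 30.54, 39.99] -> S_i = 2.19 + 9.45*i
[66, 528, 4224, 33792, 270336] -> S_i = 66*8^i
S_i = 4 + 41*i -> [4, 45, 86, 127, 168]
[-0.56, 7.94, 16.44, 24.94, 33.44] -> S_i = -0.56 + 8.50*i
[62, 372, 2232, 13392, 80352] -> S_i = 62*6^i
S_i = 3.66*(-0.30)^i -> [3.66, -1.1, 0.33, -0.1, 0.03]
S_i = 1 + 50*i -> [1, 51, 101, 151, 201]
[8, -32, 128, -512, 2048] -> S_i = 8*-4^i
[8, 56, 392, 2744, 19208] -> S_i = 8*7^i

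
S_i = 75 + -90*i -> [75, -15, -105, -195, -285]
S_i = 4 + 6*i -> [4, 10, 16, 22, 28]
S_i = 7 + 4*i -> [7, 11, 15, 19, 23]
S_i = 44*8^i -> [44, 352, 2816, 22528, 180224]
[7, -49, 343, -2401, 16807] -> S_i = 7*-7^i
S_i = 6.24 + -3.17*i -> [6.24, 3.07, -0.1, -3.27, -6.44]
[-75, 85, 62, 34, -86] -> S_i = Random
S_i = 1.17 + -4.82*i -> [1.17, -3.65, -8.47, -13.29, -18.11]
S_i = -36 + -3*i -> [-36, -39, -42, -45, -48]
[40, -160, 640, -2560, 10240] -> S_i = 40*-4^i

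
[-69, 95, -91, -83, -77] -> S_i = Random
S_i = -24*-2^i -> [-24, 48, -96, 192, -384]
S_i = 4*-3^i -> [4, -12, 36, -108, 324]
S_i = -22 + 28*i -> [-22, 6, 34, 62, 90]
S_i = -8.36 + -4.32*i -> [-8.36, -12.68, -17.0, -21.32, -25.64]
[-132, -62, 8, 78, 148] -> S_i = -132 + 70*i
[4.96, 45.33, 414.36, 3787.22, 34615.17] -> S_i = 4.96*9.14^i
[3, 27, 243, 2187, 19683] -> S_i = 3*9^i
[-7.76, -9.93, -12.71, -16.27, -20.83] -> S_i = -7.76*1.28^i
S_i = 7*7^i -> [7, 49, 343, 2401, 16807]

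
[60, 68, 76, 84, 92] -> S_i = 60 + 8*i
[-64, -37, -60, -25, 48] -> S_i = Random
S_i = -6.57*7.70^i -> [-6.57, -50.59, -389.54, -2999.42, -23095.55]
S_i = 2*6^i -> [2, 12, 72, 432, 2592]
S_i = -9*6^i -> [-9, -54, -324, -1944, -11664]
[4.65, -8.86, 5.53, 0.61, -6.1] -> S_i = Random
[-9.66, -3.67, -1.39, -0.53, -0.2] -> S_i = -9.66*0.38^i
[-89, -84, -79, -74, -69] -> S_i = -89 + 5*i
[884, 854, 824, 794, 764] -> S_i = 884 + -30*i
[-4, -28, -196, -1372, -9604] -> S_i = -4*7^i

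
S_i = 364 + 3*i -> [364, 367, 370, 373, 376]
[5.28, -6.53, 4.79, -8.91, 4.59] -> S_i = Random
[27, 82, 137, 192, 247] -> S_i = 27 + 55*i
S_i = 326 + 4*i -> [326, 330, 334, 338, 342]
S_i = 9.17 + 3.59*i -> [9.17, 12.76, 16.35, 19.94, 23.53]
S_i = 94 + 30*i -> [94, 124, 154, 184, 214]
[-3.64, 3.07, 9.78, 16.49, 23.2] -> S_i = -3.64 + 6.71*i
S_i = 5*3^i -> [5, 15, 45, 135, 405]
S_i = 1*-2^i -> [1, -2, 4, -8, 16]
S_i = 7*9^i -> [7, 63, 567, 5103, 45927]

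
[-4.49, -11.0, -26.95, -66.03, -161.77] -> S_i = -4.49*2.45^i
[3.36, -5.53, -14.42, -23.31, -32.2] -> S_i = 3.36 + -8.89*i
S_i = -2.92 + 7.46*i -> [-2.92, 4.54, 12.0, 19.46, 26.92]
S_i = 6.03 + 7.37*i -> [6.03, 13.4, 20.77, 28.14, 35.51]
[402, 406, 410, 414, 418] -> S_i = 402 + 4*i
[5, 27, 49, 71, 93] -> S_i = 5 + 22*i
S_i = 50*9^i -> [50, 450, 4050, 36450, 328050]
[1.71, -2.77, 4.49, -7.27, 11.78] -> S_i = 1.71*(-1.62)^i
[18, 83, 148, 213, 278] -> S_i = 18 + 65*i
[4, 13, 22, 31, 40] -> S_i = 4 + 9*i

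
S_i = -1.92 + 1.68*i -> [-1.92, -0.24, 1.44, 3.12, 4.8]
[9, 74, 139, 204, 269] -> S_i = 9 + 65*i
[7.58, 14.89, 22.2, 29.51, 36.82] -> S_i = 7.58 + 7.31*i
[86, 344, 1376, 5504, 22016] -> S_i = 86*4^i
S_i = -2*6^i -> [-2, -12, -72, -432, -2592]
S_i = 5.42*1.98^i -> [5.42, 10.73, 21.25, 42.07, 83.3]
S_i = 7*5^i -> [7, 35, 175, 875, 4375]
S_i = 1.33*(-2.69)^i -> [1.33, -3.58, 9.62, -25.89, 69.64]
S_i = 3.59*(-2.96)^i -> [3.59, -10.63, 31.45, -93.1, 275.59]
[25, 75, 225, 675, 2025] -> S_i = 25*3^i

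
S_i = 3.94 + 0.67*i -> [3.94, 4.61, 5.28, 5.95, 6.62]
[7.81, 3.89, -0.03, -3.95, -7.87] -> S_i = 7.81 + -3.92*i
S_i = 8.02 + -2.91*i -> [8.02, 5.11, 2.2, -0.71, -3.62]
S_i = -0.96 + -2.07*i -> [-0.96, -3.03, -5.1, -7.17, -9.24]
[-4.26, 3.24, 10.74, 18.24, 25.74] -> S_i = -4.26 + 7.50*i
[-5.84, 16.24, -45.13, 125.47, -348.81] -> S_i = -5.84*(-2.78)^i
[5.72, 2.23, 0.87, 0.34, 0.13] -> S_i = 5.72*0.39^i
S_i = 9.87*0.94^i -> [9.87, 9.28, 8.72, 8.2, 7.71]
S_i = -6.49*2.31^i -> [-6.49, -14.99, -34.63, -80.0, -184.8]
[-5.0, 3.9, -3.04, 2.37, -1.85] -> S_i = -5.00*(-0.78)^i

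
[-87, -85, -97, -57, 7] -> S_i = Random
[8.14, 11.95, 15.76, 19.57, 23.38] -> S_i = 8.14 + 3.81*i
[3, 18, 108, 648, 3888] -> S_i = 3*6^i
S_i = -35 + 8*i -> [-35, -27, -19, -11, -3]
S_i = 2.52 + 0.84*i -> [2.52, 3.36, 4.2, 5.04, 5.88]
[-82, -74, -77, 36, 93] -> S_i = Random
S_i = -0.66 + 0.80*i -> [-0.66, 0.14, 0.94, 1.74, 2.54]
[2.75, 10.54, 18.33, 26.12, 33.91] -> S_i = 2.75 + 7.79*i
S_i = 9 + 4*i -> [9, 13, 17, 21, 25]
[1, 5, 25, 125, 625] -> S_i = 1*5^i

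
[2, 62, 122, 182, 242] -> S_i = 2 + 60*i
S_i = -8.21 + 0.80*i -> [-8.21, -7.41, -6.61, -5.81, -5.01]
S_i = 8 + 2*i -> [8, 10, 12, 14, 16]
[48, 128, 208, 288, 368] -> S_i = 48 + 80*i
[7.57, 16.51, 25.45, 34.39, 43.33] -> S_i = 7.57 + 8.94*i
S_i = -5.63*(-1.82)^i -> [-5.63, 10.25, -18.65, 33.94, -61.77]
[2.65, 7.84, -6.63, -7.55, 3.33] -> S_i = Random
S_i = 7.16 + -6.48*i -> [7.16, 0.68, -5.8, -12.28, -18.76]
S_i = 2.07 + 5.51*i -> [2.07, 7.58, 13.09, 18.6, 24.11]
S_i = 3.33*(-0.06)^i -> [3.33, -0.2, 0.01, -0.0, 0.0]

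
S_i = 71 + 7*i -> [71, 78, 85, 92, 99]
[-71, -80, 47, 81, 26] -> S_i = Random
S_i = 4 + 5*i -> [4, 9, 14, 19, 24]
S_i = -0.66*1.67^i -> [-0.66, -1.1, -1.84, -3.07, -5.13]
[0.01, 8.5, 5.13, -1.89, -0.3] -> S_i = Random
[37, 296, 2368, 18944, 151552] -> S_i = 37*8^i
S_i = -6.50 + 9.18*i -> [-6.5, 2.68, 11.86, 21.04, 30.22]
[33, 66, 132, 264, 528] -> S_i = 33*2^i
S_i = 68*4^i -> [68, 272, 1088, 4352, 17408]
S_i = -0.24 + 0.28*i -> [-0.24, 0.04, 0.32, 0.6, 0.88]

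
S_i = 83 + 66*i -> [83, 149, 215, 281, 347]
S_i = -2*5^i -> [-2, -10, -50, -250, -1250]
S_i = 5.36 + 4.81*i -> [5.36, 10.17, 14.98, 19.79, 24.6]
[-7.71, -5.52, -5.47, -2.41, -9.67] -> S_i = Random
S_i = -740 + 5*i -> [-740, -735, -730, -725, -720]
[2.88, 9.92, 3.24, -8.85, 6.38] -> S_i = Random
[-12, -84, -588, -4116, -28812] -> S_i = -12*7^i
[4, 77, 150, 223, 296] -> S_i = 4 + 73*i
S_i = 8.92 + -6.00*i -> [8.92, 2.92, -3.08, -9.08, -15.08]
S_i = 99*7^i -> [99, 693, 4851, 33957, 237699]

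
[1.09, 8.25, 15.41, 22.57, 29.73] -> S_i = 1.09 + 7.16*i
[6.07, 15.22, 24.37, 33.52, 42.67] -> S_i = 6.07 + 9.15*i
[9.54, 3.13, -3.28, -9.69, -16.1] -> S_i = 9.54 + -6.41*i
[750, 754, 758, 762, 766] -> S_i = 750 + 4*i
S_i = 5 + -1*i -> [5, 4, 3, 2, 1]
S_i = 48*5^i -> [48, 240, 1200, 6000, 30000]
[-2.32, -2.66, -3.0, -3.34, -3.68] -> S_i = -2.32 + -0.34*i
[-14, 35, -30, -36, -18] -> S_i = Random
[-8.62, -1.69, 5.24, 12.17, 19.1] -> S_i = -8.62 + 6.93*i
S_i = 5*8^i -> [5, 40, 320, 2560, 20480]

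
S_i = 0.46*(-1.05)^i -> [0.46, -0.48, 0.51, -0.53, 0.56]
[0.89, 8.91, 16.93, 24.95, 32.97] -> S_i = 0.89 + 8.02*i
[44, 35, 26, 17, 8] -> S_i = 44 + -9*i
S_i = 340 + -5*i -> [340, 335, 330, 325, 320]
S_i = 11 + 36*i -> [11, 47, 83, 119, 155]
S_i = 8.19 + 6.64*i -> [8.19, 14.83, 21.47, 28.11, 34.75]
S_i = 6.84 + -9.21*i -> [6.84, -2.37, -11.58, -20.79, -30.0]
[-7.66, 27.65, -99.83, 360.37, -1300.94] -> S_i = -7.66*(-3.61)^i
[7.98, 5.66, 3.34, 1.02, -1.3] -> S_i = 7.98 + -2.32*i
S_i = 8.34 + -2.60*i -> [8.34, 5.74, 3.14, 0.54, -2.06]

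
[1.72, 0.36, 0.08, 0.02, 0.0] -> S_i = 1.72*0.21^i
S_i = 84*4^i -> [84, 336, 1344, 5376, 21504]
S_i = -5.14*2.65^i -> [-5.14, -13.62, -36.1, -95.65, -253.48]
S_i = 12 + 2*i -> [12, 14, 16, 18, 20]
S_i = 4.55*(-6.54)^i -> [4.55, -29.76, 194.61, -1272.75, 8323.81]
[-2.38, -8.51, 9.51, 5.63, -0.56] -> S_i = Random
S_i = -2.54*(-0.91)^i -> [-2.54, 2.31, -2.1, 1.91, -1.74]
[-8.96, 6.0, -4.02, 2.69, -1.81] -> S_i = -8.96*(-0.67)^i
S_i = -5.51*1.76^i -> [-5.51, -9.7, -17.07, -30.04, -52.87]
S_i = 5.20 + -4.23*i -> [5.2, 0.97, -3.26, -7.49, -11.72]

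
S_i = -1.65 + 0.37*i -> [-1.65, -1.28, -0.91, -0.54, -0.17]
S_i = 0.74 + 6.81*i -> [0.74, 7.55, 14.36, 21.17, 27.98]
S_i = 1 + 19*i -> [1, 20, 39, 58, 77]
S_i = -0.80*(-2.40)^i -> [-0.8, 1.92, -4.61, 11.06, -26.54]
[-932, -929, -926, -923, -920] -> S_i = -932 + 3*i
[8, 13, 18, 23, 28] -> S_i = 8 + 5*i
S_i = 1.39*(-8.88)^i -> [1.39, -12.34, 109.61, -973.32, 8643.04]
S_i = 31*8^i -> [31, 248, 1984, 15872, 126976]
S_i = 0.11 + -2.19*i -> [0.11, -2.08, -4.27, -6.46, -8.65]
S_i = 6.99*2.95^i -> [6.99, 20.62, 60.83, 179.45, 529.38]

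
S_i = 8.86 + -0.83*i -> [8.86, 8.03, 7.2, 6.37, 5.54]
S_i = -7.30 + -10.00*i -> [-7.3, -17.3, -27.3, -37.3, -47.3]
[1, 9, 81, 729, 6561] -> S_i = 1*9^i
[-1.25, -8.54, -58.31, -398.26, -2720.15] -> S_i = -1.25*6.83^i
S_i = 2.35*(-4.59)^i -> [2.35, -10.79, 49.51, -227.25, 1043.08]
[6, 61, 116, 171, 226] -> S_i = 6 + 55*i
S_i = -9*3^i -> [-9, -27, -81, -243, -729]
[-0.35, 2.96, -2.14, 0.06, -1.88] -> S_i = Random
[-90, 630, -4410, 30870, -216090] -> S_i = -90*-7^i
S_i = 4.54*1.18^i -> [4.54, 5.36, 6.32, 7.46, 8.8]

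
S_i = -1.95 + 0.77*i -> [-1.95, -1.18, -0.41, 0.36, 1.13]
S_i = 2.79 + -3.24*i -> [2.79, -0.45, -3.69, -6.93, -10.17]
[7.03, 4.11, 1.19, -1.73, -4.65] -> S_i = 7.03 + -2.92*i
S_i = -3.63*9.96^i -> [-3.63, -36.15, -360.1, -3586.61, -35722.68]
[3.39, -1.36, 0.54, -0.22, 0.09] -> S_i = 3.39*(-0.40)^i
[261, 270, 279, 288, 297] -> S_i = 261 + 9*i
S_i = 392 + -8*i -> [392, 384, 376, 368, 360]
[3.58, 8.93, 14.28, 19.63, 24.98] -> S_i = 3.58 + 5.35*i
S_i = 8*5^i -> [8, 40, 200, 1000, 5000]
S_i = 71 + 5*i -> [71, 76, 81, 86, 91]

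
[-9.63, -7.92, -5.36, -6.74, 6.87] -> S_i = Random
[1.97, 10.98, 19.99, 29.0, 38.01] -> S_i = 1.97 + 9.01*i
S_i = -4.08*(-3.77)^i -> [-4.08, 15.38, -57.99, 218.62, -824.19]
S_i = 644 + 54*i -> [644, 698, 752, 806, 860]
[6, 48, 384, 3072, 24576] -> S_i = 6*8^i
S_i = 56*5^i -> [56, 280, 1400, 7000, 35000]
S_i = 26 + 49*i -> [26, 75, 124, 173, 222]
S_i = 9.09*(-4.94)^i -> [9.09, -44.9, 221.83, -1095.83, 5413.42]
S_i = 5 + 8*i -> [5, 13, 21, 29, 37]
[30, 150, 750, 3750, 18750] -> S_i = 30*5^i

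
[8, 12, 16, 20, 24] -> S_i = 8 + 4*i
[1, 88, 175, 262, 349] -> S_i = 1 + 87*i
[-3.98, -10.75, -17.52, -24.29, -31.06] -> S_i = -3.98 + -6.77*i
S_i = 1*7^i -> [1, 7, 49, 343, 2401]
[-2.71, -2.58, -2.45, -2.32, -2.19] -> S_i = -2.71 + 0.13*i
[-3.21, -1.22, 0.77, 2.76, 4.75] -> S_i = -3.21 + 1.99*i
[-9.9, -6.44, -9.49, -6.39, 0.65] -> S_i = Random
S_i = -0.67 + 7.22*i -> [-0.67, 6.55, 13.77, 20.99, 28.21]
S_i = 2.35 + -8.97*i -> [2.35, -6.62, -15.59, -24.56, -33.53]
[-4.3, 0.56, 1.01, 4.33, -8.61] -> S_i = Random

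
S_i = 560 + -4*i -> [560, 556, 552, 548, 544]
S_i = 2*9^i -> [2, 18, 162, 1458, 13122]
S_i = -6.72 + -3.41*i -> [-6.72, -10.13, -13.54, -16.95, -20.36]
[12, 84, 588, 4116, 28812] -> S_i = 12*7^i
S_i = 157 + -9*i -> [157, 148, 139, 130, 121]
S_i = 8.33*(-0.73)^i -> [8.33, -6.08, 4.44, -3.24, 2.37]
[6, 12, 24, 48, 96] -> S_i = 6*2^i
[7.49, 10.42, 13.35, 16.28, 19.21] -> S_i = 7.49 + 2.93*i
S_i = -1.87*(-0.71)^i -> [-1.87, 1.33, -0.94, 0.67, -0.48]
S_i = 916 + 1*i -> [916, 917, 918, 919, 920]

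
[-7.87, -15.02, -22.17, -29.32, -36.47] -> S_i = -7.87 + -7.15*i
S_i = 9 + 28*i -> [9, 37, 65, 93, 121]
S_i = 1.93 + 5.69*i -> [1.93, 7.62, 13.31, 19.0, 24.69]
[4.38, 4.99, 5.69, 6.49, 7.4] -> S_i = 4.38*1.14^i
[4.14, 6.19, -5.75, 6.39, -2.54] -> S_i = Random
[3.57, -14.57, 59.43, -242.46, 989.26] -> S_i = 3.57*(-4.08)^i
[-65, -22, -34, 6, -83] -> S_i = Random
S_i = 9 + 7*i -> [9, 16, 23, 30, 37]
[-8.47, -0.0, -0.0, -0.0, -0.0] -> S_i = -8.47*0.00^i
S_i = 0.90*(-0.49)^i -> [0.9, -0.44, 0.22, -0.11, 0.05]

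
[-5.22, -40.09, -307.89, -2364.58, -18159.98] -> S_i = -5.22*7.68^i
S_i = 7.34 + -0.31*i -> [7.34, 7.03, 6.72, 6.41, 6.1]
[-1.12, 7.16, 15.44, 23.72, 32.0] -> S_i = -1.12 + 8.28*i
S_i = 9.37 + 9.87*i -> [9.37, 19.24, 29.11, 38.98, 48.85]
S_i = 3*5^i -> [3, 15, 75, 375, 1875]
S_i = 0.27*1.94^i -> [0.27, 0.52, 1.02, 1.97, 3.82]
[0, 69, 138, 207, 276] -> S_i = 0 + 69*i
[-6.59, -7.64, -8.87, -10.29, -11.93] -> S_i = -6.59*1.16^i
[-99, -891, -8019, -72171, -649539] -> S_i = -99*9^i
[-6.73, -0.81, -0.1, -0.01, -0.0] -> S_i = -6.73*0.12^i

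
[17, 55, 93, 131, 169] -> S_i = 17 + 38*i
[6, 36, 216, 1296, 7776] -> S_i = 6*6^i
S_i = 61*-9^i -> [61, -549, 4941, -44469, 400221]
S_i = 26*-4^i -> [26, -104, 416, -1664, 6656]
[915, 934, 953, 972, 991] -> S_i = 915 + 19*i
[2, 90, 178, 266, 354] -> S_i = 2 + 88*i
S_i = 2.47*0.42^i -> [2.47, 1.04, 0.44, 0.18, 0.08]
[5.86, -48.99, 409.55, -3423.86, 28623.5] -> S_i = 5.86*(-8.36)^i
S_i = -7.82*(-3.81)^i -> [-7.82, 29.79, -113.52, 432.5, -1647.81]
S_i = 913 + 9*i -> [913, 922, 931, 940, 949]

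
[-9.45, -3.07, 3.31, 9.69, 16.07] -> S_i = -9.45 + 6.38*i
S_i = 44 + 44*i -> [44, 88, 132, 176, 220]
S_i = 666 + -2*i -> [666, 664, 662, 660, 658]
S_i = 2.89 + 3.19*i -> [2.89, 6.08, 9.27, 12.46, 15.65]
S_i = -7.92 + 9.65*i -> [-7.92, 1.73, 11.38, 21.03, 30.68]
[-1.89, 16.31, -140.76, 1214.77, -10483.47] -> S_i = -1.89*(-8.63)^i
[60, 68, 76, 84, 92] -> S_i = 60 + 8*i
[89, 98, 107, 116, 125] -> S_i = 89 + 9*i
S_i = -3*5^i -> [-3, -15, -75, -375, -1875]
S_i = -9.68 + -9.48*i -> [-9.68, -19.16, -28.64, -38.12, -47.6]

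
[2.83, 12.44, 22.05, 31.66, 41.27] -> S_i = 2.83 + 9.61*i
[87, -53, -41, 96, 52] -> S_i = Random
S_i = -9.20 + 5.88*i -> [-9.2, -3.32, 2.56, 8.44, 14.32]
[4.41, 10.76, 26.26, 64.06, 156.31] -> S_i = 4.41*2.44^i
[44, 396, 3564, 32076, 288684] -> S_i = 44*9^i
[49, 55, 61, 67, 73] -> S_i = 49 + 6*i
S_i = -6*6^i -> [-6, -36, -216, -1296, -7776]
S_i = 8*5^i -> [8, 40, 200, 1000, 5000]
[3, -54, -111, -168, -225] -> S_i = 3 + -57*i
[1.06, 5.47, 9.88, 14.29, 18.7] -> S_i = 1.06 + 4.41*i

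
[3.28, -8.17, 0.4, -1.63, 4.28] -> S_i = Random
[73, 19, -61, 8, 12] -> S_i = Random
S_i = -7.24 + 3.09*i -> [-7.24, -4.15, -1.06, 2.03, 5.12]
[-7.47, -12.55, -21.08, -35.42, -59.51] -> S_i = -7.47*1.68^i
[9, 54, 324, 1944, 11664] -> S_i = 9*6^i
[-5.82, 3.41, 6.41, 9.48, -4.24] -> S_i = Random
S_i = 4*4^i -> [4, 16, 64, 256, 1024]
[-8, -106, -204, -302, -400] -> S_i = -8 + -98*i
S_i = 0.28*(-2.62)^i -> [0.28, -0.73, 1.92, -5.04, 13.19]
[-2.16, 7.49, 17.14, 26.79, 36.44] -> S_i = -2.16 + 9.65*i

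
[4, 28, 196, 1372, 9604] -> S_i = 4*7^i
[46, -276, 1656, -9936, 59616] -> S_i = 46*-6^i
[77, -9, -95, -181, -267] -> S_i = 77 + -86*i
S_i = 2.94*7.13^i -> [2.94, 20.96, 149.46, 1065.65, 7598.11]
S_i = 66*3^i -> [66, 198, 594, 1782, 5346]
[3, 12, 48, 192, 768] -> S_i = 3*4^i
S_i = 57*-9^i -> [57, -513, 4617, -41553, 373977]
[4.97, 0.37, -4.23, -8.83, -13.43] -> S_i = 4.97 + -4.60*i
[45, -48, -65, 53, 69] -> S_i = Random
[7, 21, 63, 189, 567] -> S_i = 7*3^i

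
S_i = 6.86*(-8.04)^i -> [6.86, -55.15, 443.44, -3565.27, 28664.76]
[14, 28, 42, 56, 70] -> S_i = 14 + 14*i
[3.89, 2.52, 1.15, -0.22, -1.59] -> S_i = 3.89 + -1.37*i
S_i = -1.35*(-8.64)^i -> [-1.35, 11.66, -100.78, 870.71, -7522.96]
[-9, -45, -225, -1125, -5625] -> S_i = -9*5^i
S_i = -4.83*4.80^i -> [-4.83, -23.18, -111.28, -534.16, -2563.96]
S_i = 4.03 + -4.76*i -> [4.03, -0.73, -5.49, -10.25, -15.01]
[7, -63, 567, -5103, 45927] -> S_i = 7*-9^i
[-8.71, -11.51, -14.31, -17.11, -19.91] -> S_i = -8.71 + -2.80*i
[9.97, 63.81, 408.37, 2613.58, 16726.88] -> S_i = 9.97*6.40^i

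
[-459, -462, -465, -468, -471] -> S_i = -459 + -3*i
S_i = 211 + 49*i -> [211, 260, 309, 358, 407]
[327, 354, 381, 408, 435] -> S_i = 327 + 27*i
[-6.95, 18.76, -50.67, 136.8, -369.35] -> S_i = -6.95*(-2.70)^i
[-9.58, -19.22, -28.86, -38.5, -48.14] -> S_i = -9.58 + -9.64*i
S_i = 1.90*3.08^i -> [1.9, 5.85, 18.02, 55.51, 170.98]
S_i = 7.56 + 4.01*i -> [7.56, 11.57, 15.58, 19.59, 23.6]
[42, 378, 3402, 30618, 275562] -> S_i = 42*9^i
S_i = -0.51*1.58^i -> [-0.51, -0.81, -1.27, -2.01, -3.18]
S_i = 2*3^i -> [2, 6, 18, 54, 162]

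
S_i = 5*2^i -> [5, 10, 20, 40, 80]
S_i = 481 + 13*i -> [481, 494, 507, 520, 533]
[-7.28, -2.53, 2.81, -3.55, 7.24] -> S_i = Random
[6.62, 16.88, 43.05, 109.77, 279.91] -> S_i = 6.62*2.55^i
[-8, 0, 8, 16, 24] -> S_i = -8 + 8*i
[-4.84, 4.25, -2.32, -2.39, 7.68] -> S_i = Random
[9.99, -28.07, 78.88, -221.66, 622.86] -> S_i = 9.99*(-2.81)^i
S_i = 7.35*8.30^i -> [7.35, 61.0, 506.34, 4202.63, 34881.87]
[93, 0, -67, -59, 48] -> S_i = Random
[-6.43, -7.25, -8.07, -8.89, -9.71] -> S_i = -6.43 + -0.82*i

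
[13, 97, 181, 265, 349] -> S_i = 13 + 84*i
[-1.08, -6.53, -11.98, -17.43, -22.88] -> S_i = -1.08 + -5.45*i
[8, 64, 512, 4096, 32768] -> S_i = 8*8^i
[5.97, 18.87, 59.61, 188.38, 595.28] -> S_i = 5.97*3.16^i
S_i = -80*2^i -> [-80, -160, -320, -640, -1280]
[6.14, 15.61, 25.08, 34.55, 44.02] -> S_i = 6.14 + 9.47*i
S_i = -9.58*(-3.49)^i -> [-9.58, 33.43, -116.69, 407.23, -1421.24]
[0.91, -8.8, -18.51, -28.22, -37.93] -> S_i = 0.91 + -9.71*i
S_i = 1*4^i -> [1, 4, 16, 64, 256]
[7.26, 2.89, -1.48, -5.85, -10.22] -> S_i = 7.26 + -4.37*i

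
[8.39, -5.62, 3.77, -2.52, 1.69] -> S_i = 8.39*(-0.67)^i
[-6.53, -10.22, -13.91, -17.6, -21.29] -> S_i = -6.53 + -3.69*i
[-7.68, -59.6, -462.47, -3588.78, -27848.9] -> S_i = -7.68*7.76^i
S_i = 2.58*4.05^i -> [2.58, 10.45, 42.32, 171.39, 694.13]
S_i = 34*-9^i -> [34, -306, 2754, -24786, 223074]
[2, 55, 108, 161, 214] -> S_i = 2 + 53*i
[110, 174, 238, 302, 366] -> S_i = 110 + 64*i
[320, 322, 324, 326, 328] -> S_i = 320 + 2*i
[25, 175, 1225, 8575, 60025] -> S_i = 25*7^i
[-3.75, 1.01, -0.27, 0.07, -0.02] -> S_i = -3.75*(-0.27)^i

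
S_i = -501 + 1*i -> [-501, -500, -499, -498, -497]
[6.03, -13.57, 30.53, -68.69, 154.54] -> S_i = 6.03*(-2.25)^i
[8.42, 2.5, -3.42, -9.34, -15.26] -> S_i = 8.42 + -5.92*i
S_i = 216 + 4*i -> [216, 220, 224, 228, 232]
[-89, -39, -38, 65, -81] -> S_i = Random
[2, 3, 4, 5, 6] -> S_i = 2 + 1*i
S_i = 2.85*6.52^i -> [2.85, 18.58, 121.15, 789.93, 5150.33]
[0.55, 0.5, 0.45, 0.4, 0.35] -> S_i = 0.55 + -0.05*i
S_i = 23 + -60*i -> [23, -37, -97, -157, -217]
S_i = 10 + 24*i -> [10, 34, 58, 82, 106]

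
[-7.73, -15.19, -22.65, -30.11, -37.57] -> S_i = -7.73 + -7.46*i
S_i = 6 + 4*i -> [6, 10, 14, 18, 22]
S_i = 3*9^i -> [3, 27, 243, 2187, 19683]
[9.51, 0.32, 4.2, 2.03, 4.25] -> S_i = Random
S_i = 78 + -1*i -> [78, 77, 76, 75, 74]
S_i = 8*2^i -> [8, 16, 32, 64, 128]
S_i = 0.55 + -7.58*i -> [0.55, -7.03, -14.61, -22.19, -29.77]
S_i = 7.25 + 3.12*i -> [7.25, 10.37, 13.49, 16.61, 19.73]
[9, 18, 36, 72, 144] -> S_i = 9*2^i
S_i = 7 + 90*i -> [7, 97, 187, 277, 367]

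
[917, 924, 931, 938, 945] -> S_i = 917 + 7*i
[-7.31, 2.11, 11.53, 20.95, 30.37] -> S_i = -7.31 + 9.42*i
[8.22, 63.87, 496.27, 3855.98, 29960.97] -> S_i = 8.22*7.77^i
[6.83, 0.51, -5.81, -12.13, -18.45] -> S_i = 6.83 + -6.32*i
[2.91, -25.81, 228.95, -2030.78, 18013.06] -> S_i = 2.91*(-8.87)^i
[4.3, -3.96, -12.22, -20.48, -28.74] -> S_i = 4.30 + -8.26*i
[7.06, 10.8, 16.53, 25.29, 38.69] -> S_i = 7.06*1.53^i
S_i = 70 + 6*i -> [70, 76, 82, 88, 94]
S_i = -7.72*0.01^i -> [-7.72, -0.08, -0.0, -0.0, -0.0]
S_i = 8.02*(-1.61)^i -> [8.02, -12.91, 20.79, -33.47, 53.89]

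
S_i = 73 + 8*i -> [73, 81, 89, 97, 105]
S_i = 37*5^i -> [37, 185, 925, 4625, 23125]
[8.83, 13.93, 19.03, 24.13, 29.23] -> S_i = 8.83 + 5.10*i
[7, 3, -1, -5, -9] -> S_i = 7 + -4*i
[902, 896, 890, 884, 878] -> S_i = 902 + -6*i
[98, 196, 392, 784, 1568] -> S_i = 98*2^i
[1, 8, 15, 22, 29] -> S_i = 1 + 7*i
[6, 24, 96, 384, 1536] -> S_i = 6*4^i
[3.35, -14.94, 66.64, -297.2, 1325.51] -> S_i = 3.35*(-4.46)^i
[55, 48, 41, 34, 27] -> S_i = 55 + -7*i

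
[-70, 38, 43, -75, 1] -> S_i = Random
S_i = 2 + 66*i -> [2, 68, 134, 200, 266]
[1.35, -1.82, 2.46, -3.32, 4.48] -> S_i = 1.35*(-1.35)^i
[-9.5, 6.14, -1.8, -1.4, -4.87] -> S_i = Random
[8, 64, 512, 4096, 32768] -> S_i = 8*8^i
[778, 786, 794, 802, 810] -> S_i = 778 + 8*i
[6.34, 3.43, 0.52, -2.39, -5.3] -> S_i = 6.34 + -2.91*i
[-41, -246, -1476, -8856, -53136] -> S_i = -41*6^i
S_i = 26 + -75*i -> [26, -49, -124, -199, -274]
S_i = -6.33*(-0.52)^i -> [-6.33, 3.29, -1.71, 0.89, -0.46]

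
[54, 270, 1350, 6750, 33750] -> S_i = 54*5^i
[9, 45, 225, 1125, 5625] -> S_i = 9*5^i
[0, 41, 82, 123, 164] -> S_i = 0 + 41*i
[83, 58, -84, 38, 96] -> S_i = Random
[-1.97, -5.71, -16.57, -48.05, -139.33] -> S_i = -1.97*2.90^i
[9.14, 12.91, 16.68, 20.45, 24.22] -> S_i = 9.14 + 3.77*i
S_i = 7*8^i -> [7, 56, 448, 3584, 28672]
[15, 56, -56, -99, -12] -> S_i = Random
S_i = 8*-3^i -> [8, -24, 72, -216, 648]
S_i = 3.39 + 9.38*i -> [3.39, 12.77, 22.15, 31.53, 40.91]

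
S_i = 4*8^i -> [4, 32, 256, 2048, 16384]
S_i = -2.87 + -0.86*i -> [-2.87, -3.73, -4.59, -5.45, -6.31]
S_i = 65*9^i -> [65, 585, 5265, 47385, 426465]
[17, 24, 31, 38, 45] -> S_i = 17 + 7*i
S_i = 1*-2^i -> [1, -2, 4, -8, 16]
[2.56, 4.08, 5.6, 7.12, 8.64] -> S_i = 2.56 + 1.52*i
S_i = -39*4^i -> [-39, -156, -624, -2496, -9984]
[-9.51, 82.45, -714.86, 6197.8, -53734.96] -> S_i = -9.51*(-8.67)^i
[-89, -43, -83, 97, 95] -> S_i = Random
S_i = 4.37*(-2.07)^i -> [4.37, -9.05, 18.73, -38.76, 80.23]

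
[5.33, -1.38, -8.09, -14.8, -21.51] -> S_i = 5.33 + -6.71*i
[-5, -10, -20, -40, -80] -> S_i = -5*2^i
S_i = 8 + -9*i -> [8, -1, -10, -19, -28]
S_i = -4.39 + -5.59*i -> [-4.39, -9.98, -15.57, -21.16, -26.75]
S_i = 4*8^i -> [4, 32, 256, 2048, 16384]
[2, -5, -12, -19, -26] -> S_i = 2 + -7*i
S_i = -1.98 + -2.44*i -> [-1.98, -4.42, -6.86, -9.3, -11.74]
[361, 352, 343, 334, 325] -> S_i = 361 + -9*i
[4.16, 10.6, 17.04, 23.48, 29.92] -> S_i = 4.16 + 6.44*i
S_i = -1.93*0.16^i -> [-1.93, -0.31, -0.05, -0.01, -0.0]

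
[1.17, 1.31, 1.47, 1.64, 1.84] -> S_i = 1.17*1.12^i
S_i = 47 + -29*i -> [47, 18, -11, -40, -69]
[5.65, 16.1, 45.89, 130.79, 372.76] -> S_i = 5.65*2.85^i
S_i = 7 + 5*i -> [7, 12, 17, 22, 27]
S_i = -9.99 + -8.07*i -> [-9.99, -18.06, -26.13, -34.2, -42.27]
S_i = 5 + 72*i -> [5, 77, 149, 221, 293]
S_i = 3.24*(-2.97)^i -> [3.24, -9.62, 28.58, -84.88, 252.1]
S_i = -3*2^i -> [-3, -6, -12, -24, -48]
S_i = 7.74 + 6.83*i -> [7.74, 14.57, 21.4, 28.23, 35.06]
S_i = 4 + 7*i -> [4, 11, 18, 25, 32]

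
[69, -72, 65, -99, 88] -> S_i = Random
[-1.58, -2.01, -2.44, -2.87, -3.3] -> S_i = -1.58 + -0.43*i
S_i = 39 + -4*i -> [39, 35, 31, 27, 23]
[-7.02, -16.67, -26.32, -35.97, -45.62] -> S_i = -7.02 + -9.65*i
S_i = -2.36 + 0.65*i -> [-2.36, -1.71, -1.06, -0.41, 0.24]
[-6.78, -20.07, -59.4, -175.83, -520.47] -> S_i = -6.78*2.96^i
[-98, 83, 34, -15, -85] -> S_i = Random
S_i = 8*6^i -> [8, 48, 288, 1728, 10368]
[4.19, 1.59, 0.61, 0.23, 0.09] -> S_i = 4.19*0.38^i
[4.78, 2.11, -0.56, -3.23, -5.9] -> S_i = 4.78 + -2.67*i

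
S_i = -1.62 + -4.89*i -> [-1.62, -6.51, -11.4, -16.29, -21.18]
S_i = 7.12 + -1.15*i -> [7.12, 5.97, 4.82, 3.67, 2.52]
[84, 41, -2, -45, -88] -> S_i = 84 + -43*i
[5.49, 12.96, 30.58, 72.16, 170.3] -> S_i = 5.49*2.36^i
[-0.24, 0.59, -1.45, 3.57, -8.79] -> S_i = -0.24*(-2.46)^i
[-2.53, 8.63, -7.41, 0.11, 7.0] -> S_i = Random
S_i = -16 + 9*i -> [-16, -7, 2, 11, 20]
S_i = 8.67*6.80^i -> [8.67, 58.96, 400.9, 2726.13, 18537.65]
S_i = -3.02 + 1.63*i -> [-3.02, -1.39, 0.24, 1.87, 3.5]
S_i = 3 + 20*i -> [3, 23, 43, 63, 83]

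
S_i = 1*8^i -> [1, 8, 64, 512, 4096]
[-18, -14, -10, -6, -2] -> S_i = -18 + 4*i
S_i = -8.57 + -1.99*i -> [-8.57, -10.56, -12.55, -14.54, -16.53]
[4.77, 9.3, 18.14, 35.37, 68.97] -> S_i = 4.77*1.95^i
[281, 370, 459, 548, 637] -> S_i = 281 + 89*i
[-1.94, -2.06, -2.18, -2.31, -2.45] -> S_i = -1.94*1.06^i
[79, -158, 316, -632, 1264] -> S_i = 79*-2^i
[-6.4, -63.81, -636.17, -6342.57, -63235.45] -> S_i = -6.40*9.97^i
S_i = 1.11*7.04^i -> [1.11, 7.81, 55.01, 387.29, 2726.55]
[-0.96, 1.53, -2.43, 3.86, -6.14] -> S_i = -0.96*(-1.59)^i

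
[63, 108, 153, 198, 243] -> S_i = 63 + 45*i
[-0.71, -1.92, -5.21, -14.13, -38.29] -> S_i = -0.71*2.71^i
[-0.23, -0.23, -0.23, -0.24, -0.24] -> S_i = -0.23*1.01^i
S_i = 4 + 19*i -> [4, 23, 42, 61, 80]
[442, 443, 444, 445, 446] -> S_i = 442 + 1*i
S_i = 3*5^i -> [3, 15, 75, 375, 1875]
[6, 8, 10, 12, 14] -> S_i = 6 + 2*i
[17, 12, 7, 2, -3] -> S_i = 17 + -5*i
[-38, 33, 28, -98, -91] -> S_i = Random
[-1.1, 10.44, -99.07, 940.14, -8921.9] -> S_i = -1.10*(-9.49)^i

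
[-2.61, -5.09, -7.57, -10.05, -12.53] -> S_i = -2.61 + -2.48*i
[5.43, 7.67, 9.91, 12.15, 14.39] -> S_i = 5.43 + 2.24*i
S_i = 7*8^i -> [7, 56, 448, 3584, 28672]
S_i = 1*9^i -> [1, 9, 81, 729, 6561]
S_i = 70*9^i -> [70, 630, 5670, 51030, 459270]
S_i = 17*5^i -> [17, 85, 425, 2125, 10625]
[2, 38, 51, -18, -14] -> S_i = Random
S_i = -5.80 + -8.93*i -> [-5.8, -14.73, -23.66, -32.59, -41.52]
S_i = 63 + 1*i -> [63, 64, 65, 66, 67]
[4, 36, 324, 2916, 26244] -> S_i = 4*9^i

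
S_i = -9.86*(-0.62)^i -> [-9.86, 6.11, -3.79, 2.35, -1.46]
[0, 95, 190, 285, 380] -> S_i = 0 + 95*i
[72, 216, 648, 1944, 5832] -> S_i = 72*3^i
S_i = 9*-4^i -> [9, -36, 144, -576, 2304]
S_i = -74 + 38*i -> [-74, -36, 2, 40, 78]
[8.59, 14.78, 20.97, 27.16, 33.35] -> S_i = 8.59 + 6.19*i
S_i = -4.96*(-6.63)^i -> [-4.96, 32.88, -218.03, 1445.51, -9583.76]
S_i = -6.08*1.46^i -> [-6.08, -8.88, -12.96, -18.92, -27.63]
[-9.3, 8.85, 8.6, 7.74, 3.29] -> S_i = Random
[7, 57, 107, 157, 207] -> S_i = 7 + 50*i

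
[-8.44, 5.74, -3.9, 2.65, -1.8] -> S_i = -8.44*(-0.68)^i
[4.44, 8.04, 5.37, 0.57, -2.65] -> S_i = Random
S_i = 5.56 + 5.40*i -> [5.56, 10.96, 16.36, 21.76, 27.16]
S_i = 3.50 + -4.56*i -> [3.5, -1.06, -5.62, -10.18, -14.74]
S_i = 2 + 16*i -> [2, 18, 34, 50, 66]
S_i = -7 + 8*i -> [-7, 1, 9, 17, 25]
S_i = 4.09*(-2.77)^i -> [4.09, -11.33, 31.38, -86.93, 240.79]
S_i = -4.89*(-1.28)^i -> [-4.89, 6.26, -8.01, 10.26, -13.13]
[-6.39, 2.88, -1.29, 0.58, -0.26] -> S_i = -6.39*(-0.45)^i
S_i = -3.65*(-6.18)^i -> [-3.65, 22.56, -139.4, 861.51, -5324.11]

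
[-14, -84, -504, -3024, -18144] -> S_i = -14*6^i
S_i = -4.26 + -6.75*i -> [-4.26, -11.01, -17.76, -24.51, -31.26]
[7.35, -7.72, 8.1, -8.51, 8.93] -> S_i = 7.35*(-1.05)^i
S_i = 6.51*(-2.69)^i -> [6.51, -17.51, 47.11, -126.72, 340.87]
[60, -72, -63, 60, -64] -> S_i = Random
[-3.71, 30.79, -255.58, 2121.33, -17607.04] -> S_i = -3.71*(-8.30)^i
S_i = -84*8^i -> [-84, -672, -5376, -43008, -344064]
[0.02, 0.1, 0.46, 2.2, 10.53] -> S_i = 0.02*4.79^i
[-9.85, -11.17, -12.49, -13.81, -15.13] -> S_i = -9.85 + -1.32*i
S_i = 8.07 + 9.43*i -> [8.07, 17.5, 26.93, 36.36, 45.79]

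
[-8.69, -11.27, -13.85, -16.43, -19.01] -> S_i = -8.69 + -2.58*i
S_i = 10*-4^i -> [10, -40, 160, -640, 2560]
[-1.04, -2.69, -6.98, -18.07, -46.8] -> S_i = -1.04*2.59^i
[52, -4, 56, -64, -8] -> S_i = Random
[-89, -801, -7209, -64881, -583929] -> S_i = -89*9^i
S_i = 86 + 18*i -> [86, 104, 122, 140, 158]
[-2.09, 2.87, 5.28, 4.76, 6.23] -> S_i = Random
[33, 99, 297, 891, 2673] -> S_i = 33*3^i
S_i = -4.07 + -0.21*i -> [-4.07, -4.28, -4.49, -4.7, -4.91]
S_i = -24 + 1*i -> [-24, -23, -22, -21, -20]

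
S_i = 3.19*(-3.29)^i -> [3.19, -10.5, 34.53, -113.6, 373.74]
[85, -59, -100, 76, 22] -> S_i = Random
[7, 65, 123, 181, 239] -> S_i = 7 + 58*i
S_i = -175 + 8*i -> [-175, -167, -159, -151, -143]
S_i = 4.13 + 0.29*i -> [4.13, 4.42, 4.71, 5.0, 5.29]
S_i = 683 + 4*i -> [683, 687, 691, 695, 699]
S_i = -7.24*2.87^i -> [-7.24, -20.78, -59.64, -171.15, -491.21]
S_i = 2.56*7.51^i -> [2.56, 19.23, 144.38, 1084.33, 8143.29]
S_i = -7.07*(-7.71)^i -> [-7.07, 54.51, -420.27, 3240.28, -24982.56]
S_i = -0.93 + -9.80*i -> [-0.93, -10.73, -20.53, -30.33, -40.13]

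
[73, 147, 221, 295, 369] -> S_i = 73 + 74*i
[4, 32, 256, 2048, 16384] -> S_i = 4*8^i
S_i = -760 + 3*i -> [-760, -757, -754, -751, -748]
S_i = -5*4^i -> [-5, -20, -80, -320, -1280]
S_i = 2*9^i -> [2, 18, 162, 1458, 13122]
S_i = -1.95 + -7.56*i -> [-1.95, -9.51, -17.07, -24.63, -32.19]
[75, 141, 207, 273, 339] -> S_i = 75 + 66*i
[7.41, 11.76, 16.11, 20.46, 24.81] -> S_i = 7.41 + 4.35*i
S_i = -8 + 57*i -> [-8, 49, 106, 163, 220]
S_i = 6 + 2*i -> [6, 8, 10, 12, 14]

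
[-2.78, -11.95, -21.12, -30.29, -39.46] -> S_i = -2.78 + -9.17*i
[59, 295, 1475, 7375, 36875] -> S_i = 59*5^i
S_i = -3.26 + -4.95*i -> [-3.26, -8.21, -13.16, -18.11, -23.06]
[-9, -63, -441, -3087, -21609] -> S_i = -9*7^i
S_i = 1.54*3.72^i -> [1.54, 5.73, 21.31, 79.28, 294.91]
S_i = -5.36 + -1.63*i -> [-5.36, -6.99, -8.62, -10.25, -11.88]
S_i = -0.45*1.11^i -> [-0.45, -0.5, -0.55, -0.62, -0.68]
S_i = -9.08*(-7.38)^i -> [-9.08, 67.01, -494.54, 3649.68, -26934.65]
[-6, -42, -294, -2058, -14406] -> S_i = -6*7^i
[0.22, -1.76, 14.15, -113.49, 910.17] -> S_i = 0.22*(-8.02)^i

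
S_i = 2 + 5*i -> [2, 7, 12, 17, 22]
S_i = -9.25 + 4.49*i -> [-9.25, -4.76, -0.27, 4.22, 8.71]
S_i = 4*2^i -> [4, 8, 16, 32, 64]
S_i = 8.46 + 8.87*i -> [8.46, 17.33, 26.2, 35.07, 43.94]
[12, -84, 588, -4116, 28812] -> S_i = 12*-7^i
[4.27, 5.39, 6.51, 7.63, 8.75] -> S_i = 4.27 + 1.12*i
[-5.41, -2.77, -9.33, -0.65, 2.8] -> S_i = Random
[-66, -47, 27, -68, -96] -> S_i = Random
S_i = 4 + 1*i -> [4, 5, 6, 7, 8]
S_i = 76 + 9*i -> [76, 85, 94, 103, 112]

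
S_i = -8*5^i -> [-8, -40, -200, -1000, -5000]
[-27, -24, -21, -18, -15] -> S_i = -27 + 3*i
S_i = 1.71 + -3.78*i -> [1.71, -2.07, -5.85, -9.63, -13.41]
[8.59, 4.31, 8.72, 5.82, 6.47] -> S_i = Random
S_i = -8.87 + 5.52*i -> [-8.87, -3.35, 2.17, 7.69, 13.21]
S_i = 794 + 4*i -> [794, 798, 802, 806, 810]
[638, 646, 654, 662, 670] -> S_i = 638 + 8*i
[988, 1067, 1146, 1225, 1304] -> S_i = 988 + 79*i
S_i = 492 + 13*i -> [492, 505, 518, 531, 544]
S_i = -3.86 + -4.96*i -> [-3.86, -8.82, -13.78, -18.74, -23.7]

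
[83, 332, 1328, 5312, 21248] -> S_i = 83*4^i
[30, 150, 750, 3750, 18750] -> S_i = 30*5^i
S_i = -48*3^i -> [-48, -144, -432, -1296, -3888]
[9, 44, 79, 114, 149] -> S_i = 9 + 35*i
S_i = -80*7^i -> [-80, -560, -3920, -27440, -192080]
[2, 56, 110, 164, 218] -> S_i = 2 + 54*i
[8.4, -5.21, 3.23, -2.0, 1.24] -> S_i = 8.40*(-0.62)^i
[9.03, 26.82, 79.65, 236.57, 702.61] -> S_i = 9.03*2.97^i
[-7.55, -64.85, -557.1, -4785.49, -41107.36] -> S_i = -7.55*8.59^i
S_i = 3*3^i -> [3, 9, 27, 81, 243]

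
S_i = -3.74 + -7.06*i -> [-3.74, -10.8, -17.86, -24.92, -31.98]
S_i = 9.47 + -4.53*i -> [9.47, 4.94, 0.41, -4.12, -8.65]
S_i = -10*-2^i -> [-10, 20, -40, 80, -160]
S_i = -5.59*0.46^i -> [-5.59, -2.57, -1.18, -0.54, -0.25]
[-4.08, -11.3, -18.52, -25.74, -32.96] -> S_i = -4.08 + -7.22*i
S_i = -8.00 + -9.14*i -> [-8.0, -17.14, -26.28, -35.42, -44.56]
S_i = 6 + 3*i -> [6, 9, 12, 15, 18]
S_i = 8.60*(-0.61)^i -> [8.6, -5.25, 3.2, -1.95, 1.19]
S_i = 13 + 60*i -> [13, 73, 133, 193, 253]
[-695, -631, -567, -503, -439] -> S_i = -695 + 64*i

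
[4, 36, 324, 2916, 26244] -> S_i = 4*9^i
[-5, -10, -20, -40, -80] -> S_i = -5*2^i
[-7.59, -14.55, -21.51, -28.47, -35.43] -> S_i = -7.59 + -6.96*i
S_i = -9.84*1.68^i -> [-9.84, -16.53, -27.77, -46.66, -78.38]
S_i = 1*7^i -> [1, 7, 49, 343, 2401]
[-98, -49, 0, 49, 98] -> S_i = -98 + 49*i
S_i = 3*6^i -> [3, 18, 108, 648, 3888]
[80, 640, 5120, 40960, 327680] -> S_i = 80*8^i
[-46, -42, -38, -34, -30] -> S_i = -46 + 4*i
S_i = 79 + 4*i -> [79, 83, 87, 91, 95]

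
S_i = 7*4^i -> [7, 28, 112, 448, 1792]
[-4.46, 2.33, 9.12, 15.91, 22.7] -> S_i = -4.46 + 6.79*i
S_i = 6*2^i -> [6, 12, 24, 48, 96]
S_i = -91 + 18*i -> [-91, -73, -55, -37, -19]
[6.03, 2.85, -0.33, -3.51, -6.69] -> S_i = 6.03 + -3.18*i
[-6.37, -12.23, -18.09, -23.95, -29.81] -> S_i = -6.37 + -5.86*i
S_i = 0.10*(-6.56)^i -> [0.1, -0.66, 4.3, -28.23, 185.19]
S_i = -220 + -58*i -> [-220, -278, -336, -394, -452]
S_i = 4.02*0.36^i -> [4.02, 1.45, 0.52, 0.19, 0.07]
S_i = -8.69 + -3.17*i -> [-8.69, -11.86, -15.03, -18.2, -21.37]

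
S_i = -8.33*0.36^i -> [-8.33, -3.0, -1.08, -0.39, -0.14]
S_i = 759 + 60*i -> [759, 819, 879, 939, 999]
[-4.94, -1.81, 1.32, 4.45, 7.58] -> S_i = -4.94 + 3.13*i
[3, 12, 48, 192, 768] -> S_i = 3*4^i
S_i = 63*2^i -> [63, 126, 252, 504, 1008]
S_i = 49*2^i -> [49, 98, 196, 392, 784]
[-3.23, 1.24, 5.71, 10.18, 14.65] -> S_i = -3.23 + 4.47*i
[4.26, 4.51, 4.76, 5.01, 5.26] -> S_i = 4.26 + 0.25*i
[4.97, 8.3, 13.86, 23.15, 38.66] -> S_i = 4.97*1.67^i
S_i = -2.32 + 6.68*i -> [-2.32, 4.36, 11.04, 17.72, 24.4]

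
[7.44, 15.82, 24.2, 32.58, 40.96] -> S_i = 7.44 + 8.38*i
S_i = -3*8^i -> [-3, -24, -192, -1536, -12288]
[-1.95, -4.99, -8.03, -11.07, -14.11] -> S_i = -1.95 + -3.04*i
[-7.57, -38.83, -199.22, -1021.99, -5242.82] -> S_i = -7.57*5.13^i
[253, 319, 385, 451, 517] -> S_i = 253 + 66*i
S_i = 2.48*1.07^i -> [2.48, 2.65, 2.84, 3.04, 3.25]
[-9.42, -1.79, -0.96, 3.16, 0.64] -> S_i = Random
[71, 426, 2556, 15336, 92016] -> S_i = 71*6^i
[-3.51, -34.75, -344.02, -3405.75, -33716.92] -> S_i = -3.51*9.90^i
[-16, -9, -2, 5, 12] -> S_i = -16 + 7*i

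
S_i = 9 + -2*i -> [9, 7, 5, 3, 1]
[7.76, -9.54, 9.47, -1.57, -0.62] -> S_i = Random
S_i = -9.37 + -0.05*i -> [-9.37, -9.42, -9.47, -9.52, -9.57]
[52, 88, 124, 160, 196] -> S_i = 52 + 36*i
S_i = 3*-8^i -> [3, -24, 192, -1536, 12288]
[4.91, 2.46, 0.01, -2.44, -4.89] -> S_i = 4.91 + -2.45*i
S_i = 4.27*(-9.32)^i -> [4.27, -39.8, 370.9, -3456.81, 32217.48]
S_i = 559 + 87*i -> [559, 646, 733, 820, 907]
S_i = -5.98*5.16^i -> [-5.98, -30.86, -159.22, -821.58, -4239.36]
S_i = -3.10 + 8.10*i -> [-3.1, 5.0, 13.1, 21.2, 29.3]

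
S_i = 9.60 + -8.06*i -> [9.6, 1.54, -6.52, -14.58, -22.64]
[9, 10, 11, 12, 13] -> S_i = 9 + 1*i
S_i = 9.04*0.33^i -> [9.04, 2.98, 0.98, 0.32, 0.11]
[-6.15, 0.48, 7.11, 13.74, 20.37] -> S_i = -6.15 + 6.63*i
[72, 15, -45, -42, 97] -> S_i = Random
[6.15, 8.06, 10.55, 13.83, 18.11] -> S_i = 6.15*1.31^i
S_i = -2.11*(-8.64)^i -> [-2.11, 18.23, -157.51, 1360.89, -11758.11]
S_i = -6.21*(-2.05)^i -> [-6.21, 12.73, -26.1, 53.5, -109.67]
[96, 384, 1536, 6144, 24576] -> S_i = 96*4^i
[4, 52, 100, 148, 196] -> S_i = 4 + 48*i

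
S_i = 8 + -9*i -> [8, -1, -10, -19, -28]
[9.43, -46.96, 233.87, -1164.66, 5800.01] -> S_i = 9.43*(-4.98)^i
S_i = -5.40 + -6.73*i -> [-5.4, -12.13, -18.86, -25.59, -32.32]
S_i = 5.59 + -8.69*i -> [5.59, -3.1, -11.79, -20.48, -29.17]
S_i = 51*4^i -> [51, 204, 816, 3264, 13056]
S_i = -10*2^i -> [-10, -20, -40, -80, -160]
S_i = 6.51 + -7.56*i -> [6.51, -1.05, -8.61, -16.17, -23.73]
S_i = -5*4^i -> [-5, -20, -80, -320, -1280]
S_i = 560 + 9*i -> [560, 569, 578, 587, 596]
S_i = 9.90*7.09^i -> [9.9, 70.19, 497.65, 3528.37, 25016.13]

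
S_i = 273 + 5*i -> [273, 278, 283, 288, 293]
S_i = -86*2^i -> [-86, -172, -344, -688, -1376]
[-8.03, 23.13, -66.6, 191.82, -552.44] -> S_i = -8.03*(-2.88)^i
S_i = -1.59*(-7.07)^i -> [-1.59, 11.24, -79.48, 561.9, -3972.6]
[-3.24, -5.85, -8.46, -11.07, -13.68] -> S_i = -3.24 + -2.61*i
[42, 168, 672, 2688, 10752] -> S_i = 42*4^i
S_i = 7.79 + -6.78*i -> [7.79, 1.01, -5.77, -12.55, -19.33]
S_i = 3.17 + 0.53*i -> [3.17, 3.7, 4.23, 4.76, 5.29]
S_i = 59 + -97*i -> [59, -38, -135, -232, -329]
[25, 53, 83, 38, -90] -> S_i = Random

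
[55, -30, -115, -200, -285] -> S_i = 55 + -85*i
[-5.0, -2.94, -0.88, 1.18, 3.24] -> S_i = -5.00 + 2.06*i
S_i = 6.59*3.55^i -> [6.59, 23.39, 83.05, 294.83, 1046.64]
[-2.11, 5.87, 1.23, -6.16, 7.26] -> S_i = Random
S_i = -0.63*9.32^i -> [-0.63, -5.87, -54.72, -510.02, -4753.4]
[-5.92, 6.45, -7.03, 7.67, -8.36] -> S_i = -5.92*(-1.09)^i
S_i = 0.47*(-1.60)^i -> [0.47, -0.75, 1.2, -1.93, 3.08]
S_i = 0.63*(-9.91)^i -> [0.63, -6.24, 61.87, -613.14, 6076.24]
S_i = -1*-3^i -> [-1, 3, -9, 27, -81]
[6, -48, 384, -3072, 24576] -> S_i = 6*-8^i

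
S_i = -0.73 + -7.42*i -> [-0.73, -8.15, -15.57, -22.99, -30.41]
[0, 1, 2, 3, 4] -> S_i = 0 + 1*i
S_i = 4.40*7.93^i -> [4.4, 34.89, 276.69, 2194.18, 17399.85]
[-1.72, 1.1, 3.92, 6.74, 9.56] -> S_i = -1.72 + 2.82*i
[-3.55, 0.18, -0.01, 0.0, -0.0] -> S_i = -3.55*(-0.05)^i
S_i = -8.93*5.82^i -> [-8.93, -51.97, -302.48, -1760.44, -10245.74]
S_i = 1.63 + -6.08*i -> [1.63, -4.45, -10.53, -16.61, -22.69]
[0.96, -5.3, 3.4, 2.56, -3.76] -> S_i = Random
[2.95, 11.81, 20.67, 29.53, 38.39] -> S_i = 2.95 + 8.86*i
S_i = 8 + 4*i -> [8, 12, 16, 20, 24]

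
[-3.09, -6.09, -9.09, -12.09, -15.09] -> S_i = -3.09 + -3.00*i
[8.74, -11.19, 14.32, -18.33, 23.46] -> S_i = 8.74*(-1.28)^i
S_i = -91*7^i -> [-91, -637, -4459, -31213, -218491]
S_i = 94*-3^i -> [94, -282, 846, -2538, 7614]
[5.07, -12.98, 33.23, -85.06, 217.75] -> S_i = 5.07*(-2.56)^i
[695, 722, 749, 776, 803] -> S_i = 695 + 27*i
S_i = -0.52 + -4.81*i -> [-0.52, -5.33, -10.14, -14.95, -19.76]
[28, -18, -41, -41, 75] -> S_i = Random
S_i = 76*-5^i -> [76, -380, 1900, -9500, 47500]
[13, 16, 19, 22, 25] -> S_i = 13 + 3*i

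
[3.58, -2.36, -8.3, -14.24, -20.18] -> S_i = 3.58 + -5.94*i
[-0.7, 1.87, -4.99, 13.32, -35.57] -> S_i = -0.70*(-2.67)^i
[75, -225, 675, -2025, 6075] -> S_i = 75*-3^i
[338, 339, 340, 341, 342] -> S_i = 338 + 1*i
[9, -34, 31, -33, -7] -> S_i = Random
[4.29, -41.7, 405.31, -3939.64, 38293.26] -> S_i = 4.29*(-9.72)^i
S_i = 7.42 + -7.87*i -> [7.42, -0.45, -8.32, -16.19, -24.06]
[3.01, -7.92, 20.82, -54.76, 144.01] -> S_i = 3.01*(-2.63)^i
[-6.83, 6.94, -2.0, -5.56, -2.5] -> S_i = Random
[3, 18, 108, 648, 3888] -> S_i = 3*6^i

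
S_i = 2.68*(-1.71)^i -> [2.68, -4.58, 7.84, -13.4, 22.91]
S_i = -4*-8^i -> [-4, 32, -256, 2048, -16384]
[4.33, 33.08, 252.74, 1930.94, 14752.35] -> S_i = 4.33*7.64^i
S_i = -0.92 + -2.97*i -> [-0.92, -3.89, -6.86, -9.83, -12.8]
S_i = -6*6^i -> [-6, -36, -216, -1296, -7776]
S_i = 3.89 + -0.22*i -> [3.89, 3.67, 3.45, 3.23, 3.01]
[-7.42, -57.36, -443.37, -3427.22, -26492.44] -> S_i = -7.42*7.73^i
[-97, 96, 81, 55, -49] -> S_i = Random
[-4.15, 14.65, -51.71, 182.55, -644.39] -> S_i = -4.15*(-3.53)^i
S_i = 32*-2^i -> [32, -64, 128, -256, 512]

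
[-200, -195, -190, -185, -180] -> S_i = -200 + 5*i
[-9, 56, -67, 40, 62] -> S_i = Random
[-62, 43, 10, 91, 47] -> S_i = Random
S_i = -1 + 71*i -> [-1, 70, 141, 212, 283]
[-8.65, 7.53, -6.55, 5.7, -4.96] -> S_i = -8.65*(-0.87)^i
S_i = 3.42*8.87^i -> [3.42, 30.34, 269.07, 2386.7, 21169.99]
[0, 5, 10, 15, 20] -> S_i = 0 + 5*i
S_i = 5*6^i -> [5, 30, 180, 1080, 6480]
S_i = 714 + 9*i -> [714, 723, 732, 741, 750]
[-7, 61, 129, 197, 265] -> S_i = -7 + 68*i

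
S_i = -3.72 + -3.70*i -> [-3.72, -7.42, -11.12, -14.82, -18.52]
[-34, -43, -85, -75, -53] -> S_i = Random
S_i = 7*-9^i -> [7, -63, 567, -5103, 45927]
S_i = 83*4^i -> [83, 332, 1328, 5312, 21248]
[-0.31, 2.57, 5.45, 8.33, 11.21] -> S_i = -0.31 + 2.88*i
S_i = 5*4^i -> [5, 20, 80, 320, 1280]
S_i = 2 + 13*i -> [2, 15, 28, 41, 54]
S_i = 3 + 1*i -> [3, 4, 5, 6, 7]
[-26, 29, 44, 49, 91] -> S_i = Random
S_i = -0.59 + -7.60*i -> [-0.59, -8.19, -15.79, -23.39, -30.99]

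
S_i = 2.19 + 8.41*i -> [2.19, 10.6, 19.01, 27.42, 35.83]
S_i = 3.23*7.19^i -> [3.23, 23.22, 166.98, 1200.57, 8632.13]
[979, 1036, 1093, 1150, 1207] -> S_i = 979 + 57*i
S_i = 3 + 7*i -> [3, 10, 17, 24, 31]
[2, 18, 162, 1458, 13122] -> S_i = 2*9^i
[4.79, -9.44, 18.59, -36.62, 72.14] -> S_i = 4.79*(-1.97)^i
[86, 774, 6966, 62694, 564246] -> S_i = 86*9^i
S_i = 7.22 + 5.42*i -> [7.22, 12.64, 18.06, 23.48, 28.9]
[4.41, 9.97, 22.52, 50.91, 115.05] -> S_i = 4.41*2.26^i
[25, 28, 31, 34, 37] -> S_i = 25 + 3*i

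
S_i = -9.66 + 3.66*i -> [-9.66, -6.0, -2.34, 1.32, 4.98]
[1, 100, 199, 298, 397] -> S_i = 1 + 99*i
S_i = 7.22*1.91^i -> [7.22, 13.79, 26.34, 50.31, 96.09]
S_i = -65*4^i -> [-65, -260, -1040, -4160, -16640]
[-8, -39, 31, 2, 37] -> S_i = Random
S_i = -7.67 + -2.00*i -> [-7.67, -9.67, -11.67, -13.67, -15.67]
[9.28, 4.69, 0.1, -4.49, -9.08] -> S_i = 9.28 + -4.59*i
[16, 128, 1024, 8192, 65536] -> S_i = 16*8^i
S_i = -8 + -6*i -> [-8, -14, -20, -26, -32]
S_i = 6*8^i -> [6, 48, 384, 3072, 24576]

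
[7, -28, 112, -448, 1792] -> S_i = 7*-4^i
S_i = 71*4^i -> [71, 284, 1136, 4544, 18176]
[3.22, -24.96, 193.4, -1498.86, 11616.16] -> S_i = 3.22*(-7.75)^i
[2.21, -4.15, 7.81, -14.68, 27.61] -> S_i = 2.21*(-1.88)^i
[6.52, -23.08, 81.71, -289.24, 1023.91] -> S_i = 6.52*(-3.54)^i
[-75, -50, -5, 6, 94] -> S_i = Random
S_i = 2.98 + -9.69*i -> [2.98, -6.71, -16.4, -26.09, -35.78]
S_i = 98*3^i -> [98, 294, 882, 2646, 7938]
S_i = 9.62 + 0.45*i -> [9.62, 10.07, 10.52, 10.97, 11.42]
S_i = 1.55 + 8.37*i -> [1.55, 9.92, 18.29, 26.66, 35.03]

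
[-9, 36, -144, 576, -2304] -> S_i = -9*-4^i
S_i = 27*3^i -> [27, 81, 243, 729, 2187]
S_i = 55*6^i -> [55, 330, 1980, 11880, 71280]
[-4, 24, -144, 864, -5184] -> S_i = -4*-6^i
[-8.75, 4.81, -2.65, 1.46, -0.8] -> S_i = -8.75*(-0.55)^i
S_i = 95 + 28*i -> [95, 123, 151, 179, 207]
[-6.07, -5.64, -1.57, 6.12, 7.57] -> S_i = Random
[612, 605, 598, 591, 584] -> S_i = 612 + -7*i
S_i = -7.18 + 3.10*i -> [-7.18, -4.08, -0.98, 2.12, 5.22]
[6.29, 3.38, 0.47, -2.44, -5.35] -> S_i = 6.29 + -2.91*i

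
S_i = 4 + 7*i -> [4, 11, 18, 25, 32]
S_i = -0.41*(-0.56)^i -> [-0.41, 0.23, -0.13, 0.07, -0.04]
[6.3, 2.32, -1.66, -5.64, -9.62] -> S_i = 6.30 + -3.98*i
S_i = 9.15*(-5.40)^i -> [9.15, -49.41, 266.81, -1440.8, 7780.3]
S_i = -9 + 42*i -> [-9, 33, 75, 117, 159]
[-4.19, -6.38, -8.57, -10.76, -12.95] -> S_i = -4.19 + -2.19*i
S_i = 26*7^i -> [26, 182, 1274, 8918, 62426]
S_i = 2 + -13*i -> [2, -11, -24, -37, -50]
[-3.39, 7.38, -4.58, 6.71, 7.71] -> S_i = Random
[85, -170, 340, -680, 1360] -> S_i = 85*-2^i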